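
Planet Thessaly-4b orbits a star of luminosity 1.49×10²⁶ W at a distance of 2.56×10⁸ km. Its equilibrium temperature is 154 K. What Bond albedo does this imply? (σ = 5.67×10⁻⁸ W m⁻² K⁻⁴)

A ≈ 0.29

d = 2.56×10⁸ km = 2.56×10¹¹ m.
Flux: S = L/(4πd²) = 1.49×10²⁶/(4π×(2.56×10¹¹)²) = 181 W m⁻².
From T_eq⁴ = S(1−A)/(4σ): 1−A = 4σT_eq⁴/S.
1−A = 4 × 5.67×10⁻⁸ × (154)⁴ / 181 = 0.705.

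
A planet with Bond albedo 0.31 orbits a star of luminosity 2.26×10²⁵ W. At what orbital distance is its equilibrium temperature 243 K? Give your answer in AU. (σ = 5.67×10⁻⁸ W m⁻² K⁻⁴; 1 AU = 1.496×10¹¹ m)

From T_eq⁴ = L(1−A)/(16πσd²): d = √[L(1−A)/(16πσT_eq⁴)].
d = √[2.26×10²⁵ × 0.69 / (16π × 5.67×10⁻⁸ × (243)⁴)] = 3.96×10¹⁰ m = 0.265 AU.

d ≈ 0.265 AU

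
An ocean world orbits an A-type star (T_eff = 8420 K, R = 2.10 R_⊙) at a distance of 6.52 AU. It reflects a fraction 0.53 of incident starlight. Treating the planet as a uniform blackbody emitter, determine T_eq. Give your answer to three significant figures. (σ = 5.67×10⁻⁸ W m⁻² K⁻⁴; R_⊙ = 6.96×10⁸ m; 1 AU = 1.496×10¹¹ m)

T_eq ≈ 191 K

R_⋆ = 2.10 × 6.96×10⁸ = 1.46×10⁹ m.
d = 6.52 AU = 9.75×10¹¹ m.
L = 4πR_⋆²σT_⋆⁴ = 4π(1.46×10⁹)² × 5.67×10⁻⁸ × (8420)⁴ = 7.65×10²⁷ W.
S = L/(4πd²) = 640 W m⁻².
Energy balance: absorbed = emitted ⇒ πR²·S(1−A) = 4πR²·σT_eq⁴, so T_eq⁴ = S(1−A)/(4σ).
T_eq = [640 × 0.47 / (4 × 5.67×10⁻⁸)]^(1/4) = (1.33×10⁹)^(1/4) = 191 K.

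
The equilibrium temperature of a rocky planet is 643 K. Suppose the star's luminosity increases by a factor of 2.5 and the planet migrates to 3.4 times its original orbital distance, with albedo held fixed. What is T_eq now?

T_eq ∝ L^(1/4) · d^(−1/2).
T′ = 643 × 2.5^(1/4) / 3.4^(1/2) = 438 K.

T_eq ≈ 438 K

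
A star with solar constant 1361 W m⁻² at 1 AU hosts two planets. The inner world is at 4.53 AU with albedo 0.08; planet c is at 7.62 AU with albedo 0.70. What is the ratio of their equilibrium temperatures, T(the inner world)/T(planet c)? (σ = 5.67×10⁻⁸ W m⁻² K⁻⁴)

T_eq = [S₀(1−A)/(4σd²)]^(1/4), so T ∝ (1−A)^(1/4) / √d.
T₁ = [1361×0.92/(4×5.67×10⁻⁸×4.53²)]^(1/4) = 128.07 K.
T₂ = [1361×0.30/(4×5.67×10⁻⁸×7.62²)]^(1/4) = 74.62 K.

T₁/T₂ ≈ 1.716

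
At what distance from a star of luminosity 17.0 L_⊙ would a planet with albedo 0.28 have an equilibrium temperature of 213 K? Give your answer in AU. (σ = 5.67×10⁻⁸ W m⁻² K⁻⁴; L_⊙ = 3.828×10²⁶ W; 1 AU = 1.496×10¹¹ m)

d ≈ 5.97 AU

L = 17.0 × 3.828×10²⁶ = 6.51×10²⁷ W.
From T_eq⁴ = L(1−A)/(16πσd²): d = √[L(1−A)/(16πσT_eq⁴)].
d = √[6.51×10²⁷ × 0.72 / (16π × 5.67×10⁻⁸ × (213)⁴)] = 8.94×10¹¹ m = 5.97 AU.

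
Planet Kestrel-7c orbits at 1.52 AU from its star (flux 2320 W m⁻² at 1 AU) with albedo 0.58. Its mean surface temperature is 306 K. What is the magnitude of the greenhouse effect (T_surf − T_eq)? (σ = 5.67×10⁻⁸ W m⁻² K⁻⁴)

ΔT ≈ 98.3 K

S = 2320/1.52² = 1004 W m⁻².
T_eq = [S(1−A)/(4σ)]^(1/4) = [1004×0.42/(4×5.67×10⁻⁸)]^(1/4) = 207.7 K.
ΔT = T_surf − T_eq = 306 − 207.7.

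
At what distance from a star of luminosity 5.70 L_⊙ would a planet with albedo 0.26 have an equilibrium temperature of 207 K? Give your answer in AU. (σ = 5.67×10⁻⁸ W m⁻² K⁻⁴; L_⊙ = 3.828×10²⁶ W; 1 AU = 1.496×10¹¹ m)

L = 5.70 × 3.828×10²⁶ = 2.18×10²⁷ W.
From T_eq⁴ = L(1−A)/(16πσd²): d = √[L(1−A)/(16πσT_eq⁴)].
d = √[2.18×10²⁷ × 0.74 / (16π × 5.67×10⁻⁸ × (207)⁴)] = 5.55×10¹¹ m = 3.71 AU.

d ≈ 3.71 AU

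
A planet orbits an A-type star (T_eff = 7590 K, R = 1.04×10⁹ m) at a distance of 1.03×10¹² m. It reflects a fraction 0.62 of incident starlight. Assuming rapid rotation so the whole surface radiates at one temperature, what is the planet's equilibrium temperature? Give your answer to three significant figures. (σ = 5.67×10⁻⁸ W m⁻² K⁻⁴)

L = 4πR_⋆²σT_⋆⁴ = 4π(1.04×10⁹)² × 5.67×10⁻⁸ × (7590)⁴ = 2.56×10²⁷ W.
S = L/(4πd²) = 192 W m⁻².
Energy balance: absorbed = emitted ⇒ πR²·S(1−A) = 4πR²·σT_eq⁴, so T_eq⁴ = S(1−A)/(4σ).
T_eq = [192 × 0.38 / (4 × 5.67×10⁻⁸)]^(1/4) = (3.21×10⁸)^(1/4) = 134 K.

T_eq ≈ 134 K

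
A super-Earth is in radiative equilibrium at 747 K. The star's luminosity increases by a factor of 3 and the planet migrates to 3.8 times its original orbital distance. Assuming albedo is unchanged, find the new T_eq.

T_eq ∝ L^(1/4) · d^(−1/2).
T′ = 747 × 3^(1/4) / 3.8^(1/2) = 504 K.

T_eq ≈ 504 K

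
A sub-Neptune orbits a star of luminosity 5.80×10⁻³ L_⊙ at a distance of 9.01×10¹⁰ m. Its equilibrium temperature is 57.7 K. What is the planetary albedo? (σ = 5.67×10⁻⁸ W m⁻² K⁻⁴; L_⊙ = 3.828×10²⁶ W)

A ≈ 0.88

L = 5.80×10⁻³ × 3.828×10²⁶ = 2.22×10²⁴ W.
Flux: S = L/(4πd²) = 2.22×10²⁴/(4π×(9.01×10¹⁰)²) = 21.8 W m⁻².
From T_eq⁴ = S(1−A)/(4σ): 1−A = 4σT_eq⁴/S.
1−A = 4 × 5.67×10⁻⁸ × (57.7)⁴ / 21.8 = 0.116.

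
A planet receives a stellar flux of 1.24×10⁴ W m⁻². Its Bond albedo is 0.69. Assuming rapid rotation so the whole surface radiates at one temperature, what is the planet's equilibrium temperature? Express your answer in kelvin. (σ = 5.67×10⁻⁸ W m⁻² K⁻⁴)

Energy balance: absorbed = emitted ⇒ πR²·S(1−A) = 4πR²·σT_eq⁴, so T_eq⁴ = S(1−A)/(4σ).
T_eq = [1.24×10⁴ × 0.31 / (4 × 5.67×10⁻⁸)]^(1/4) = (1.69×10¹⁰)^(1/4) = 361 K.

T_eq ≈ 361 K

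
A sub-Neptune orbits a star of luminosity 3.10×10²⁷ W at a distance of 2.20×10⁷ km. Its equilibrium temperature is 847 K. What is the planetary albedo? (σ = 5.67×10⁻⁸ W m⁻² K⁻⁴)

d = 2.20×10⁷ km = 2.20×10¹⁰ m.
Flux: S = L/(4πd²) = 3.10×10²⁷/(4π×(2.20×10¹⁰)²) = 5.10×10⁵ W m⁻².
From T_eq⁴ = S(1−A)/(4σ): 1−A = 4σT_eq⁴/S.
1−A = 4 × 5.67×10⁻⁸ × (847)⁴ / 5.10×10⁵ = 0.229.

A ≈ 0.77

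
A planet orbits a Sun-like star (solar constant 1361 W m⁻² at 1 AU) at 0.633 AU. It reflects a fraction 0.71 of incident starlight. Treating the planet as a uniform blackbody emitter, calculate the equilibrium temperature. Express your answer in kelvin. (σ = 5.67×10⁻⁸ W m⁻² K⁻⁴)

T_eq ≈ 257 K

Flux at 0.633 AU: S = 1361/0.633² = 3400 W m⁻².
Energy balance: absorbed = emitted ⇒ πR²·S(1−A) = 4πR²·σT_eq⁴, so T_eq⁴ = S(1−A)/(4σ).
T_eq = [3400 × 0.29 / (4 × 5.67×10⁻⁸)]^(1/4) = (4.34×10⁹)^(1/4) = 257 K.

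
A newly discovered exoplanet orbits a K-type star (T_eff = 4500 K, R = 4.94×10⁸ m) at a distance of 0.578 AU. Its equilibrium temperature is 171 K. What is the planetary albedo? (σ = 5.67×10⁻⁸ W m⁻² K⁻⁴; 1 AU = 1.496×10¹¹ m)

A ≈ 0.74

d = 0.578 AU = 8.65×10¹⁰ m.
L = 4πR_⋆²σT_⋆⁴ = 4π(4.94×10⁸)² × 5.67×10⁻⁸ × (4500)⁴ = 7.13×10²⁵ W.
S = L/(4πd²) = 759 W m⁻².
From T_eq⁴ = S(1−A)/(4σ): 1−A = 4σT_eq⁴/S.
1−A = 4 × 5.67×10⁻⁸ × (171)⁴ / 759 = 0.256.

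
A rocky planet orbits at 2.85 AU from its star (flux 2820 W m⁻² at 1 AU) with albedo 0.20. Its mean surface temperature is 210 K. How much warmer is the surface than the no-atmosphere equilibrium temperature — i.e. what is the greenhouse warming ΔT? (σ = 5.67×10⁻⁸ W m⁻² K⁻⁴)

ΔT ≈ 22.9 K

S = 2820/2.85² = 347.2 W m⁻².
T_eq = [S(1−A)/(4σ)]^(1/4) = [347.2×0.80/(4×5.67×10⁻⁸)]^(1/4) = 187.1 K.
ΔT = T_surf − T_eq = 210 − 187.1.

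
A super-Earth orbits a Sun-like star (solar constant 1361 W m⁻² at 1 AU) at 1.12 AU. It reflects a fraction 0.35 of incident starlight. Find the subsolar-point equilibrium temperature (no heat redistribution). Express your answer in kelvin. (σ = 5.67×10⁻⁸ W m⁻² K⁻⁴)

T_ss ≈ 334 K

Flux at 1.12 AU: S = 1361/1.12² = 1080 W m⁻².
At the subsolar point the surface absorbs S(1−A) and emits σT⁴ per unit area — no factor of 4, since only the local patch is in balance.
T = [1080 × 0.65 / 5.67×10⁻⁸]^(1/4) = (1.24×10¹⁰)^(1/4) = 334 K.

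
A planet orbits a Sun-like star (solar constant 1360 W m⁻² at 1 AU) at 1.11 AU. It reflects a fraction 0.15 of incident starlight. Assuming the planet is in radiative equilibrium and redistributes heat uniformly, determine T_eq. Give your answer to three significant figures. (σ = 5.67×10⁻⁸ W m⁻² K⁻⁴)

T_eq ≈ 254 K

Flux at 1.11 AU: S = 1360/1.11² = 1100 W m⁻².
Energy balance: absorbed = emitted ⇒ πR²·S(1−A) = 4πR²·σT_eq⁴, so T_eq⁴ = S(1−A)/(4σ).
T_eq = [1100 × 0.85 / (4 × 5.67×10⁻⁸)]^(1/4) = (4.14×10⁹)^(1/4) = 254 K.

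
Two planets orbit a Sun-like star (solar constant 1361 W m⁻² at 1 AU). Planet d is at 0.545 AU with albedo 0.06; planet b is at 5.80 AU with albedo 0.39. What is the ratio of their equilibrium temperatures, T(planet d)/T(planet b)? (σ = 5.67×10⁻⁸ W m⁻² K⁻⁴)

T₁/T₂ ≈ 3.635

T_eq = [S₀(1−A)/(4σd²)]^(1/4), so T ∝ (1−A)^(1/4) / √d.
T₁ = [1361×0.94/(4×5.67×10⁻⁸×0.545²)]^(1/4) = 371.23 K.
T₂ = [1361×0.61/(4×5.67×10⁻⁸×5.80²)]^(1/4) = 102.13 K.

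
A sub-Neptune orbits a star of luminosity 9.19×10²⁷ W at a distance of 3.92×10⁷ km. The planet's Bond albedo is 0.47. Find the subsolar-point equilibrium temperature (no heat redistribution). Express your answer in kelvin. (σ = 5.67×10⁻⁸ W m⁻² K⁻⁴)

T_ss ≈ 1450 K

d = 3.92×10⁷ km = 3.92×10¹⁰ m.
Flux: S = L/(4πd²) = 9.19×10²⁷/(4π×(3.92×10¹⁰)²) = 4.76×10⁵ W m⁻².
At the subsolar point the surface absorbs S(1−A) and emits σT⁴ per unit area — no factor of 4, since only the local patch is in balance.
T = [4.76×10⁵ × 0.53 / 5.67×10⁻⁸]^(1/4) = (4.45×10¹²)^(1/4) = 1450 K.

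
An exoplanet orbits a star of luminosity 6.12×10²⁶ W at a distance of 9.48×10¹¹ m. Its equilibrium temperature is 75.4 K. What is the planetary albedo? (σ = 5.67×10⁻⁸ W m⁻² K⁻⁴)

Flux: S = L/(4πd²) = 6.12×10²⁶/(4π×(9.48×10¹¹)²) = 54.2 W m⁻².
From T_eq⁴ = S(1−A)/(4σ): 1−A = 4σT_eq⁴/S.
1−A = 4 × 5.67×10⁻⁸ × (75.4)⁴ / 54.2 = 0.135.

A ≈ 0.86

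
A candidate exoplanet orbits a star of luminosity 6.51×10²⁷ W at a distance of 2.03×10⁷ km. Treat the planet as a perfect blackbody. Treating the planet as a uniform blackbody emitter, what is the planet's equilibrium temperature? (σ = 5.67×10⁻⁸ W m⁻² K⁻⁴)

T_eq ≈ 1530 K

d = 2.03×10⁷ km = 2.03×10¹⁰ m.
Flux: S = L/(4πd²) = 6.51×10²⁷/(4π×(2.03×10¹⁰)²) = 1.26×10⁶ W m⁻².
Energy balance: absorbed = emitted ⇒ πR²·S(1−A) = 4πR²·σT_eq⁴, so T_eq⁴ = S(1−A)/(4σ).
T_eq = [1.26×10⁶ × 1.00 / (4 × 5.67×10⁻⁸)]^(1/4) = (5.54×10¹²)^(1/4) = 1530 K.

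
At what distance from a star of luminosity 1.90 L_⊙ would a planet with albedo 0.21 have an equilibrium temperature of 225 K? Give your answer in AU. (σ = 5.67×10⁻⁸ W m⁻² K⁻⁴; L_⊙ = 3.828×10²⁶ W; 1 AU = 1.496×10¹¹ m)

L = 1.90 × 3.828×10²⁶ = 7.27×10²⁶ W.
From T_eq⁴ = L(1−A)/(16πσd²): d = √[L(1−A)/(16πσT_eq⁴)].
d = √[7.27×10²⁶ × 0.79 / (16π × 5.67×10⁻⁸ × (225)⁴)] = 2.80×10¹¹ m = 1.87 AU.

d ≈ 1.87 AU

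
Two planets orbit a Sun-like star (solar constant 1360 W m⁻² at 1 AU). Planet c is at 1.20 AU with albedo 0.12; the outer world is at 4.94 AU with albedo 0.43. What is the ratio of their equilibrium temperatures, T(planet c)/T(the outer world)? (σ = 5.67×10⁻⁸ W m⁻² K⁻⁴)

T₁/T₂ ≈ 2.262

T_eq = [S₀(1−A)/(4σd²)]^(1/4), so T ∝ (1−A)^(1/4) / √d.
T₁ = [1360×0.88/(4×5.67×10⁻⁸×1.20²)]^(1/4) = 246.04 K.
T₂ = [1360×0.57/(4×5.67×10⁻⁸×4.94²)]^(1/4) = 108.79 K.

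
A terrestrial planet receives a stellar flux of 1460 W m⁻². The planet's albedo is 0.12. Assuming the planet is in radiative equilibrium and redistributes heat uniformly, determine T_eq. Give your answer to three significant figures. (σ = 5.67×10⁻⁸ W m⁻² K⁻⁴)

T_eq ≈ 274 K

Energy balance: absorbed = emitted ⇒ πR²·S(1−A) = 4πR²·σT_eq⁴, so T_eq⁴ = S(1−A)/(4σ).
T_eq = [1460 × 0.88 / (4 × 5.67×10⁻⁸)]^(1/4) = (5.66×10⁹)^(1/4) = 274 K.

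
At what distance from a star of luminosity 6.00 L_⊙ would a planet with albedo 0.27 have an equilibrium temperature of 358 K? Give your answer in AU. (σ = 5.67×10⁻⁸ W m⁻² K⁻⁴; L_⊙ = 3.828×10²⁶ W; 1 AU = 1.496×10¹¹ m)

L = 6.00 × 3.828×10²⁶ = 2.30×10²⁷ W.
From T_eq⁴ = L(1−A)/(16πσd²): d = √[L(1−A)/(16πσT_eq⁴)].
d = √[2.30×10²⁷ × 0.73 / (16π × 5.67×10⁻⁸ × (358)⁴)] = 1.89×10¹¹ m = 1.27 AU.

d ≈ 1.27 AU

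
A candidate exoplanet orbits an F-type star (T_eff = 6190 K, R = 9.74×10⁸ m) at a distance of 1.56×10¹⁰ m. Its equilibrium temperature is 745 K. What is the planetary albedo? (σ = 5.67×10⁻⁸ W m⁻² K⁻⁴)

L = 4πR_⋆²σT_⋆⁴ = 4π(9.74×10⁸)² × 5.67×10⁻⁸ × (6190)⁴ = 9.92×10²⁶ W.
S = L/(4πd²) = 3.24×10⁵ W m⁻².
From T_eq⁴ = S(1−A)/(4σ): 1−A = 4σT_eq⁴/S.
1−A = 4 × 5.67×10⁻⁸ × (745)⁴ / 3.24×10⁵ = 0.215.

A ≈ 0.78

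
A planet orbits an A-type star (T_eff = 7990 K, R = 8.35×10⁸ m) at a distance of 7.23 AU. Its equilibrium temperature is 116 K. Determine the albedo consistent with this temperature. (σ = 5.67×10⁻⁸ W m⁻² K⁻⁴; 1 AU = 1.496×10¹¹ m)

A ≈ 0.70

d = 7.23 AU = 1.08×10¹² m.
L = 4πR_⋆²σT_⋆⁴ = 4π(8.35×10⁸)² × 5.67×10⁻⁸ × (7990)⁴ = 2.02×10²⁷ W.
S = L/(4πd²) = 138 W m⁻².
From T_eq⁴ = S(1−A)/(4σ): 1−A = 4σT_eq⁴/S.
1−A = 4 × 5.67×10⁻⁸ × (116)⁴ / 138 = 0.298.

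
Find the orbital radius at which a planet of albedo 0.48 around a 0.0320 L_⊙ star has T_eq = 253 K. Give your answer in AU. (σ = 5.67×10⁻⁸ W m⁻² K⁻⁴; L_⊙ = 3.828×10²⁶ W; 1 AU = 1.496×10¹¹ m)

d ≈ 0.156 AU

L = 0.0320 × 3.828×10²⁶ = 1.22×10²⁵ W.
From T_eq⁴ = L(1−A)/(16πσd²): d = √[L(1−A)/(16πσT_eq⁴)].
d = √[1.22×10²⁵ × 0.52 / (16π × 5.67×10⁻⁸ × (253)⁴)] = 2.34×10¹⁰ m = 0.156 AU.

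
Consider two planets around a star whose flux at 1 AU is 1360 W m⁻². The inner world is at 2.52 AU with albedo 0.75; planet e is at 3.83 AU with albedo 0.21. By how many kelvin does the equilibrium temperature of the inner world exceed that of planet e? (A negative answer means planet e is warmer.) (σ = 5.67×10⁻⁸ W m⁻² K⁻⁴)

ΔT ≈ -10.1 K

T_eq = [S₀(1−A)/(4σd²)]^(1/4), so T ∝ (1−A)^(1/4) / √d.
T₁ = [1360×0.25/(4×5.67×10⁻⁸×2.52²)]^(1/4) = 123.95 K.
T₂ = [1360×0.79/(4×5.67×10⁻⁸×3.83²)]^(1/4) = 134.05 K.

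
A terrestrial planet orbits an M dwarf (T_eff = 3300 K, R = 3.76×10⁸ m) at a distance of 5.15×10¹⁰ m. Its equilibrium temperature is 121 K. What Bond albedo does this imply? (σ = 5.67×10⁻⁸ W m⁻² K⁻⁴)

A ≈ 0.86

L = 4πR_⋆²σT_⋆⁴ = 4π(3.76×10⁸)² × 5.67×10⁻⁸ × (3300)⁴ = 1.19×10²⁵ W.
S = L/(4πd²) = 358 W m⁻².
From T_eq⁴ = S(1−A)/(4σ): 1−A = 4σT_eq⁴/S.
1−A = 4 × 5.67×10⁻⁸ × (121)⁴ / 358 = 0.136.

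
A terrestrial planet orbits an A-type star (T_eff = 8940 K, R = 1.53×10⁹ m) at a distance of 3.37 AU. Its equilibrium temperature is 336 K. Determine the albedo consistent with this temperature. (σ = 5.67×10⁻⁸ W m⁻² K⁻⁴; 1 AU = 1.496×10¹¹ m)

d = 3.37 AU = 5.04×10¹¹ m.
L = 4πR_⋆²σT_⋆⁴ = 4π(1.53×10⁹)² × 5.67×10⁻⁸ × (8940)⁴ = 1.07×10²⁸ W.
S = L/(4πd²) = 3340 W m⁻².
From T_eq⁴ = S(1−A)/(4σ): 1−A = 4σT_eq⁴/S.
1−A = 4 × 5.67×10⁻⁸ × (336)⁴ / 3340 = 0.867.

A ≈ 0.13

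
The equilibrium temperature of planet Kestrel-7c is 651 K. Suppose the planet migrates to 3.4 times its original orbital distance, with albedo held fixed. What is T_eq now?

T_eq ≈ 353 K

T_eq ∝ L^(1/4) · d^(−1/2).
T′ = 651 / 3.4^(1/2) = 353 K.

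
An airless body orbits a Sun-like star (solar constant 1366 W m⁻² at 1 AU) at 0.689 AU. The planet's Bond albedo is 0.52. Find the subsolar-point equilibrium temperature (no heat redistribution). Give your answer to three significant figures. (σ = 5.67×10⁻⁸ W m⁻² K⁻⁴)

T_ss ≈ 395 K

Flux at 0.689 AU: S = 1366/0.689² = 2880 W m⁻².
At the subsolar point the surface absorbs S(1−A) and emits σT⁴ per unit area — no factor of 4, since only the local patch is in balance.
T = [2880 × 0.48 / 5.67×10⁻⁸]^(1/4) = (2.44×10¹⁰)^(1/4) = 395 K.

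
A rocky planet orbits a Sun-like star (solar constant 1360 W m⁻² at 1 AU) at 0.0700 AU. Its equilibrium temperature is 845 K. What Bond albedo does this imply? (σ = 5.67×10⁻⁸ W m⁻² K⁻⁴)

A ≈ 0.58

Flux at 0.0700 AU: S = 1360/0.0700² = 2.78×10⁵ W m⁻².
From T_eq⁴ = S(1−A)/(4σ): 1−A = 4σT_eq⁴/S.
1−A = 4 × 5.67×10⁻⁸ × (845)⁴ / 2.78×10⁵ = 0.417.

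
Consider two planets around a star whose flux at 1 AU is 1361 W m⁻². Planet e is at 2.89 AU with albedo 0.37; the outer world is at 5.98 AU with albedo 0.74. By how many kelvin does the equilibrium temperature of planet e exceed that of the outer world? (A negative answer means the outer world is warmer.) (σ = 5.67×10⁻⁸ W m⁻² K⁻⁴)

T_eq = [S₀(1−A)/(4σd²)]^(1/4), so T ∝ (1−A)^(1/4) / √d.
T₁ = [1361×0.63/(4×5.67×10⁻⁸×2.89²)]^(1/4) = 145.86 K.
T₂ = [1361×0.26/(4×5.67×10⁻⁸×5.98²)]^(1/4) = 81.27 K.

ΔT ≈ 64.6 K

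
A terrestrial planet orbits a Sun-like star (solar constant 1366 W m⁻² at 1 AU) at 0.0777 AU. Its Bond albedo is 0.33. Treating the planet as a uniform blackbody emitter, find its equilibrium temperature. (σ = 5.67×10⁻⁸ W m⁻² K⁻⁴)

T_eq ≈ 904 K

Flux at 0.0777 AU: S = 1366/0.0777² = 2.26×10⁵ W m⁻².
Energy balance: absorbed = emitted ⇒ πR²·S(1−A) = 4πR²·σT_eq⁴, so T_eq⁴ = S(1−A)/(4σ).
T_eq = [2.26×10⁵ × 0.67 / (4 × 5.67×10⁻⁸)]^(1/4) = (6.68×10¹¹)^(1/4) = 904 K.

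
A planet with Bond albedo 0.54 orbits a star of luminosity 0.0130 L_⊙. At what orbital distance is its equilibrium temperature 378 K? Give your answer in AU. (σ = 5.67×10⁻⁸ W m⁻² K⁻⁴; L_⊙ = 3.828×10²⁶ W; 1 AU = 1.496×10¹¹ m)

L = 0.0130 × 3.828×10²⁶ = 4.98×10²⁴ W.
From T_eq⁴ = L(1−A)/(16πσd²): d = √[L(1−A)/(16πσT_eq⁴)].
d = √[4.98×10²⁴ × 0.46 / (16π × 5.67×10⁻⁸ × (378)⁴)] = 6.27×10⁹ m = 0.0419 AU.

d ≈ 0.0419 AU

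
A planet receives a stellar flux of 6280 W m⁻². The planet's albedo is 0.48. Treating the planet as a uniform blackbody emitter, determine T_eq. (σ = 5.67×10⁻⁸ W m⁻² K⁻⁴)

Energy balance: absorbed = emitted ⇒ πR²·S(1−A) = 4πR²·σT_eq⁴, so T_eq⁴ = S(1−A)/(4σ).
T_eq = [6280 × 0.52 / (4 × 5.67×10⁻⁸)]^(1/4) = (1.44×10¹⁰)^(1/4) = 346 K.

T_eq ≈ 346 K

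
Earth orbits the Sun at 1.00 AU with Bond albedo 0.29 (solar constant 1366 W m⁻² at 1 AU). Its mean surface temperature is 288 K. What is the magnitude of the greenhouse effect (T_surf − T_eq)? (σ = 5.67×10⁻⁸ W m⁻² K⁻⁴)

S = 1366/1.00² = 1366 W m⁻².
T_eq = [S(1−A)/(4σ)]^(1/4) = [1366×0.71/(4×5.67×10⁻⁸)]^(1/4) = 255.7 K.
ΔT = T_surf − T_eq = 288 − 255.7.

ΔT ≈ 32.3 K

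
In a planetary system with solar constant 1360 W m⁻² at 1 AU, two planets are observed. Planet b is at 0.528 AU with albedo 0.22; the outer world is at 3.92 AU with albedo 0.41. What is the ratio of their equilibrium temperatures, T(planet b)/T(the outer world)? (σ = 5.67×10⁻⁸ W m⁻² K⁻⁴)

T_eq = [S₀(1−A)/(4σd²)]^(1/4), so T ∝ (1−A)^(1/4) / √d.
T₁ = [1360×0.78/(4×5.67×10⁻⁸×0.528²)]^(1/4) = 359.90 K.
T₂ = [1360×0.59/(4×5.67×10⁻⁸×3.92²)]^(1/4) = 123.18 K.

T₁/T₂ ≈ 2.922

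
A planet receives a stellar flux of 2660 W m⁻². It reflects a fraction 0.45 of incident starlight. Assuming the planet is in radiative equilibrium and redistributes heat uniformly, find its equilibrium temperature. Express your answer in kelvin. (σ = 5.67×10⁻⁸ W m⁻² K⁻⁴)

Energy balance: absorbed = emitted ⇒ πR²·S(1−A) = 4πR²·σT_eq⁴, so T_eq⁴ = S(1−A)/(4σ).
T_eq = [2660 × 0.55 / (4 × 5.67×10⁻⁸)]^(1/4) = (6.45×10⁹)^(1/4) = 283 K.

T_eq ≈ 283 K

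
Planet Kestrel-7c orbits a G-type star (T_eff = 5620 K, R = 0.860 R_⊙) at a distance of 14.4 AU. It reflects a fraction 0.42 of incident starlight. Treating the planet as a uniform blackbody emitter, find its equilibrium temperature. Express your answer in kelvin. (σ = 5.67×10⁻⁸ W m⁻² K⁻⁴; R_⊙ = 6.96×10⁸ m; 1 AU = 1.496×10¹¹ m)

T_eq ≈ 57.8 K

R_⋆ = 0.860 × 6.96×10⁸ = 5.99×10⁸ m.
d = 14.4 AU = 2.15×10¹² m.
L = 4πR_⋆²σT_⋆⁴ = 4π(5.99×10⁸)² × 5.67×10⁻⁸ × (5620)⁴ = 2.55×10²⁶ W.
S = L/(4πd²) = 4.37 W m⁻².
Energy balance: absorbed = emitted ⇒ πR²·S(1−A) = 4πR²·σT_eq⁴, so T_eq⁴ = S(1−A)/(4σ).
T_eq = [4.37 × 0.58 / (4 × 5.67×10⁻⁸)]^(1/4) = (1.12×10⁷)^(1/4) = 57.8 K.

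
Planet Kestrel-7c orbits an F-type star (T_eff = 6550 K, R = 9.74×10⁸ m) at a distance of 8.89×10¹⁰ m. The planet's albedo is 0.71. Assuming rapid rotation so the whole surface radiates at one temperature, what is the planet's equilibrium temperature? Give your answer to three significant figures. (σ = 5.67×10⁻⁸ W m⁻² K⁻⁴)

T_eq ≈ 356 K

L = 4πR_⋆²σT_⋆⁴ = 4π(9.74×10⁸)² × 5.67×10⁻⁸ × (6550)⁴ = 1.24×10²⁷ W.
S = L/(4πd²) = 1.25×10⁴ W m⁻².
Energy balance: absorbed = emitted ⇒ πR²·S(1−A) = 4πR²·σT_eq⁴, so T_eq⁴ = S(1−A)/(4σ).
T_eq = [1.25×10⁴ × 0.29 / (4 × 5.67×10⁻⁸)]^(1/4) = (1.60×10¹⁰)^(1/4) = 356 K.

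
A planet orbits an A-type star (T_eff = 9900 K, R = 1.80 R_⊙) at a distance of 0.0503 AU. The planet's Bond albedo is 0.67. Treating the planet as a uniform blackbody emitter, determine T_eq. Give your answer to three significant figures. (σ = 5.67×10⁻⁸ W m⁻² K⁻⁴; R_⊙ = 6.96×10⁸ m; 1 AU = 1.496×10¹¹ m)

R_⋆ = 1.80 × 6.96×10⁸ = 1.25×10⁹ m.
d = 0.0503 AU = 7.52×10⁹ m.
L = 4πR_⋆²σT_⋆⁴ = 4π(1.25×10⁹)² × 5.67×10⁻⁸ × (9900)⁴ = 1.07×10²⁸ W.
S = L/(4πd²) = 1.51×10⁷ W m⁻².
Energy balance: absorbed = emitted ⇒ πR²·S(1−A) = 4πR²·σT_eq⁴, so T_eq⁴ = S(1−A)/(4σ).
T_eq = [1.51×10⁷ × 0.33 / (4 × 5.67×10⁻⁸)]^(1/4) = (2.20×10¹³)^(1/4) = 2160 K.

T_eq ≈ 2160 K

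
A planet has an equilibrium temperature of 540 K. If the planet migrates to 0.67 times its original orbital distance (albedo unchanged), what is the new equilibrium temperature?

T_eq ∝ L^(1/4) · d^(−1/2).
T′ = 540 / 0.67^(1/2) = 660 K.

T_eq ≈ 660 K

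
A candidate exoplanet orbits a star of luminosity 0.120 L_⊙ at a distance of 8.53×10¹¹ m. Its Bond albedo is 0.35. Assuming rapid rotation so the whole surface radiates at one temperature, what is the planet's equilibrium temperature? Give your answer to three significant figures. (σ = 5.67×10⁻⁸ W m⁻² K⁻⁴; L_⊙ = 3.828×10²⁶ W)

T_eq ≈ 61.6 K

L = 0.120 × 3.828×10²⁶ = 4.59×10²⁵ W.
Flux: S = L/(4πd²) = 4.59×10²⁵/(4π×(8.53×10¹¹)²) = 5.02 W m⁻².
Energy balance: absorbed = emitted ⇒ πR²·S(1−A) = 4πR²·σT_eq⁴, so T_eq⁴ = S(1−A)/(4σ).
T_eq = [5.02 × 0.65 / (4 × 5.67×10⁻⁸)]^(1/4) = (1.44×10⁷)^(1/4) = 61.6 K.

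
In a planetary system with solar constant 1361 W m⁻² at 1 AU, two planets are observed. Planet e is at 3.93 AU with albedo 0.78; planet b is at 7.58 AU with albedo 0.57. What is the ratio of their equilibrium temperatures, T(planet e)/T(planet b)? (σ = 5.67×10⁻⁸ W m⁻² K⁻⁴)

T_eq = [S₀(1−A)/(4σd²)]^(1/4), so T ∝ (1−A)^(1/4) / √d.
T₁ = [1361×0.22/(4×5.67×10⁻⁸×3.93²)]^(1/4) = 96.15 K.
T₂ = [1361×0.43/(4×5.67×10⁻⁸×7.58²)]^(1/4) = 81.86 K.

T₁/T₂ ≈ 1.175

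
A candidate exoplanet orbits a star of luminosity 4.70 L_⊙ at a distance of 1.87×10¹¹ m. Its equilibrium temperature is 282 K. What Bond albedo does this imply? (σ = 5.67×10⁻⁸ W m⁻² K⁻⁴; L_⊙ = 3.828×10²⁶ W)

A ≈ 0.65

L = 4.70 × 3.828×10²⁶ = 1.80×10²⁷ W.
Flux: S = L/(4πd²) = 1.80×10²⁷/(4π×(1.87×10¹¹)²) = 4090 W m⁻².
From T_eq⁴ = S(1−A)/(4σ): 1−A = 4σT_eq⁴/S.
1−A = 4 × 5.67×10⁻⁸ × (282)⁴ / 4090 = 0.350.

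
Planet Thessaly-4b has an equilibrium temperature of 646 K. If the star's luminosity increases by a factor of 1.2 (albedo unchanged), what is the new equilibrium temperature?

T_eq ≈ 676 K

T_eq ∝ L^(1/4) · d^(−1/2).
T′ = 646 × 1.2^(1/4) = 676 K.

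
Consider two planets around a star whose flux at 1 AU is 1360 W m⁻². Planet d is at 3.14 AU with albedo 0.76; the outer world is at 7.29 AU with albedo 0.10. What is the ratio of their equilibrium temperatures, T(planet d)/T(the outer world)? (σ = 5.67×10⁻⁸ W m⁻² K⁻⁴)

T₁/T₂ ≈ 1.095

T_eq = [S₀(1−A)/(4σd²)]^(1/4), so T ∝ (1−A)^(1/4) / √d.
T₁ = [1360×0.24/(4×5.67×10⁻⁸×3.14²)]^(1/4) = 109.92 K.
T₂ = [1360×0.90/(4×5.67×10⁻⁸×7.29²)]^(1/4) = 100.39 K.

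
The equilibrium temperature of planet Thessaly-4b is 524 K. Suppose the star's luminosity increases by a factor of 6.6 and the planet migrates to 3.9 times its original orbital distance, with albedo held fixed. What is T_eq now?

T_eq ∝ L^(1/4) · d^(−1/2).
T′ = 524 × 6.6^(1/4) / 3.9^(1/2) = 425 K.

T_eq ≈ 425 K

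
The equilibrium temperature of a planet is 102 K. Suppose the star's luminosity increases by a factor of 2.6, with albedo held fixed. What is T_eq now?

T_eq ≈ 130 K

T_eq ∝ L^(1/4) · d^(−1/2).
T′ = 102 × 2.6^(1/4) = 130 K.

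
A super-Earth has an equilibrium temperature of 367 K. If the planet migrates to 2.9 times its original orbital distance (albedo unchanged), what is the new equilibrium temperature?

T_eq ∝ L^(1/4) · d^(−1/2).
T′ = 367 / 2.9^(1/2) = 216 K.

T_eq ≈ 216 K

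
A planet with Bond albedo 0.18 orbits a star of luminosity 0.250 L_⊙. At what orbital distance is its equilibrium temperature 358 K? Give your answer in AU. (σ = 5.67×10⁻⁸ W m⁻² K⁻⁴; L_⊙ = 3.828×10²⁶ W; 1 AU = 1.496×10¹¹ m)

d ≈ 0.274 AU

L = 0.250 × 3.828×10²⁶ = 9.57×10²⁵ W.
From T_eq⁴ = L(1−A)/(16πσd²): d = √[L(1−A)/(16πσT_eq⁴)].
d = √[9.57×10²⁵ × 0.82 / (16π × 5.67×10⁻⁸ × (358)⁴)] = 4.09×10¹⁰ m = 0.274 AU.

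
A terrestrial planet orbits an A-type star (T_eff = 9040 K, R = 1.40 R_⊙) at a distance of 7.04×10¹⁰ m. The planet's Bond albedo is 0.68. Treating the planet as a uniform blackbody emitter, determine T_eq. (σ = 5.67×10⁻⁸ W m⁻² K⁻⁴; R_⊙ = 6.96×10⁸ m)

R_⋆ = 1.40 × 6.96×10⁸ = 9.74×10⁸ m.
L = 4πR_⋆²σT_⋆⁴ = 4π(9.74×10⁸)² × 5.67×10⁻⁸ × (9040)⁴ = 4.52×10²⁷ W.
S = L/(4πd²) = 7.25×10⁴ W m⁻².
Energy balance: absorbed = emitted ⇒ πR²·S(1−A) = 4πR²·σT_eq⁴, so T_eq⁴ = S(1−A)/(4σ).
T_eq = [7.25×10⁴ × 0.32 / (4 × 5.67×10⁻⁸)]^(1/4) = (1.02×10¹¹)^(1/4) = 566 K.

T_eq ≈ 566 K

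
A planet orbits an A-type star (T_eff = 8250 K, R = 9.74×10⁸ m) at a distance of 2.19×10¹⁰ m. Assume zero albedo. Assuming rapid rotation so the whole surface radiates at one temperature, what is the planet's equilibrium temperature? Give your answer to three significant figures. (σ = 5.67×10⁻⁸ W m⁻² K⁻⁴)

L = 4πR_⋆²σT_⋆⁴ = 4π(9.74×10⁸)² × 5.67×10⁻⁸ × (8250)⁴ = 3.13×10²⁷ W.
S = L/(4πd²) = 5.20×10⁵ W m⁻².
Energy balance: absorbed = emitted ⇒ πR²·S(1−A) = 4πR²·σT_eq⁴, so T_eq⁴ = S(1−A)/(4σ).
T_eq = [5.20×10⁵ × 1.00 / (4 × 5.67×10⁻⁸)]^(1/4) = (2.29×10¹²)^(1/4) = 1230 K.

T_eq ≈ 1230 K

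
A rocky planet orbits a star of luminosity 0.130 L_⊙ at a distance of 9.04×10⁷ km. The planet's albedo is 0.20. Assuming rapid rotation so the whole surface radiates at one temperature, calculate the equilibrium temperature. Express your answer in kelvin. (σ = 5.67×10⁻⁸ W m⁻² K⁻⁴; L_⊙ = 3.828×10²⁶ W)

d = 9.04×10⁷ km = 9.04×10¹⁰ m.
L = 0.130 × 3.828×10²⁶ = 4.98×10²⁵ W.
Flux: S = L/(4πd²) = 4.98×10²⁵/(4π×(9.04×10¹⁰)²) = 485 W m⁻².
Energy balance: absorbed = emitted ⇒ πR²·S(1−A) = 4πR²·σT_eq⁴, so T_eq⁴ = S(1−A)/(4σ).
T_eq = [485 × 0.80 / (4 × 5.67×10⁻⁸)]^(1/4) = (1.71×10⁹)^(1/4) = 203 K.

T_eq ≈ 203 K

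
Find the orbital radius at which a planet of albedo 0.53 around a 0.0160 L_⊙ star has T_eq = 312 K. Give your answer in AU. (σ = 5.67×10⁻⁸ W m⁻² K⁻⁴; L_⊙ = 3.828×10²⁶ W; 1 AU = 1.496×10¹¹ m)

d ≈ 0.0690 AU

L = 0.0160 × 3.828×10²⁶ = 6.12×10²⁴ W.
From T_eq⁴ = L(1−A)/(16πσd²): d = √[L(1−A)/(16πσT_eq⁴)].
d = √[6.12×10²⁴ × 0.47 / (16π × 5.67×10⁻⁸ × (312)⁴)] = 1.03×10¹⁰ m = 0.0690 AU.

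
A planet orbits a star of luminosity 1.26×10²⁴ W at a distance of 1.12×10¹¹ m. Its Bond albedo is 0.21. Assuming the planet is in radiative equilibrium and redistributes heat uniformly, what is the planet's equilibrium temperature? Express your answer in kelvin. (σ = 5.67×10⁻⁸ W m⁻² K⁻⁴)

T_eq ≈ 72.6 K

Flux: S = L/(4πd²) = 1.26×10²⁴/(4π×(1.12×10¹¹)²) = 7.99 W m⁻².
Energy balance: absorbed = emitted ⇒ πR²·S(1−A) = 4πR²·σT_eq⁴, so T_eq⁴ = S(1−A)/(4σ).
T_eq = [7.99 × 0.79 / (4 × 5.67×10⁻⁸)]^(1/4) = (2.78×10⁷)^(1/4) = 72.6 K.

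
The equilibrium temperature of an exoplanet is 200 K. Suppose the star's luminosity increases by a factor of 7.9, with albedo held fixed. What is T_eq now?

T_eq ∝ L^(1/4) · d^(−1/2).
T′ = 200 × 7.9^(1/4) = 335 K.

T_eq ≈ 335 K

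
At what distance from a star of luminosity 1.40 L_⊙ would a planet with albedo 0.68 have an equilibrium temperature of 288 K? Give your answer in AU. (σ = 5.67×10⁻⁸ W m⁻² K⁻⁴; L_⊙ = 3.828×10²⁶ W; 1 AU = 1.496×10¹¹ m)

d ≈ 0.625 AU

L = 1.40 × 3.828×10²⁶ = 5.36×10²⁶ W.
From T_eq⁴ = L(1−A)/(16πσd²): d = √[L(1−A)/(16πσT_eq⁴)].
d = √[5.36×10²⁶ × 0.32 / (16π × 5.67×10⁻⁸ × (288)⁴)] = 9.35×10¹⁰ m = 0.625 AU.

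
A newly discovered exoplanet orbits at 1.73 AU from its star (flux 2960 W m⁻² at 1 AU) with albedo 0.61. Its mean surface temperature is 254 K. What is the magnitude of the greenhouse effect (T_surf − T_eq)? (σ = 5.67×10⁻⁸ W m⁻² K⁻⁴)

S = 2960/1.73² = 989.0 W m⁻².
T_eq = [S(1−A)/(4σ)]^(1/4) = [989.0×0.39/(4×5.67×10⁻⁸)]^(1/4) = 203.1 K.
ΔT = T_surf − T_eq = 254 − 203.1.

ΔT ≈ 50.9 K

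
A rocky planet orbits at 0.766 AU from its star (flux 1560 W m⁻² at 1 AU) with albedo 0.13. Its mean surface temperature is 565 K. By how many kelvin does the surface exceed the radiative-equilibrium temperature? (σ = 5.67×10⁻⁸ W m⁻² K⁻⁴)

S = 1560/0.766² = 2659 W m⁻².
T_eq = [S(1−A)/(4σ)]^(1/4) = [2659×0.87/(4×5.67×10⁻⁸)]^(1/4) = 317.8 K.
ΔT = T_surf − T_eq = 565 − 317.8.

ΔT ≈ 247.2 K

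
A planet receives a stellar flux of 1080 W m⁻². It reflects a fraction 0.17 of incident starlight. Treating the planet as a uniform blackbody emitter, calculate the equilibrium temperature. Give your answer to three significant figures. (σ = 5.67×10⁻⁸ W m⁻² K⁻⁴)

Energy balance: absorbed = emitted ⇒ πR²·S(1−A) = 4πR²·σT_eq⁴, so T_eq⁴ = S(1−A)/(4σ).
T_eq = [1080 × 0.83 / (4 × 5.67×10⁻⁸)]^(1/4) = (3.95×10⁹)^(1/4) = 251 K.

T_eq ≈ 251 K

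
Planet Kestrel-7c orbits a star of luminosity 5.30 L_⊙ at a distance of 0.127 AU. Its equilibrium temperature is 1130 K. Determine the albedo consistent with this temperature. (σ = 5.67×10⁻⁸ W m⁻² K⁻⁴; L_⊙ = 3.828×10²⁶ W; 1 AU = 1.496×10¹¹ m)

d = 0.127 AU = 1.90×10¹⁰ m.
L = 5.30 × 3.828×10²⁶ = 2.03×10²⁷ W.
Flux: S = L/(4πd²) = 2.03×10²⁷/(4π×(1.90×10¹⁰)²) = 4.47×10⁵ W m⁻².
From T_eq⁴ = S(1−A)/(4σ): 1−A = 4σT_eq⁴/S.
1−A = 4 × 5.67×10⁻⁸ × (1130)⁴ / 4.47×10⁵ = 0.827.

A ≈ 0.17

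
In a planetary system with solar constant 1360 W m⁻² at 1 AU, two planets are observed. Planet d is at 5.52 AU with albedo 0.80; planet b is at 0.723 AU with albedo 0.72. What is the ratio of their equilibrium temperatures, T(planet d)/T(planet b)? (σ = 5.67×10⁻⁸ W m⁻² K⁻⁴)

T₁/T₂ ≈ 0.333

T_eq = [S₀(1−A)/(4σd²)]^(1/4), so T ∝ (1−A)^(1/4) / √d.
T₁ = [1360×0.20/(4×5.67×10⁻⁸×5.52²)]^(1/4) = 79.21 K.
T₂ = [1360×0.28/(4×5.67×10⁻⁸×0.723²)]^(1/4) = 238.06 K.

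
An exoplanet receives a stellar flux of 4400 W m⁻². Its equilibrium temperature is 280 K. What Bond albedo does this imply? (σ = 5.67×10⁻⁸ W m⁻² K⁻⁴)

From T_eq⁴ = S(1−A)/(4σ): 1−A = 4σT_eq⁴/S.
1−A = 4 × 5.67×10⁻⁸ × (280)⁴ / 4400 = 0.317.

A ≈ 0.68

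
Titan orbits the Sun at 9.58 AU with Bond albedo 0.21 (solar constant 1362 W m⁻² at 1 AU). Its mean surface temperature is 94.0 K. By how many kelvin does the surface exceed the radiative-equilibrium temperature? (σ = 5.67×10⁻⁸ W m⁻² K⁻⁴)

ΔT ≈ 9.2 K

S = 1362/9.58² = 14.84 W m⁻².
T_eq = [S(1−A)/(4σ)]^(1/4) = [14.84×0.79/(4×5.67×10⁻⁸)]^(1/4) = 84.8 K.
ΔT = T_surf − T_eq = 94 − 84.8.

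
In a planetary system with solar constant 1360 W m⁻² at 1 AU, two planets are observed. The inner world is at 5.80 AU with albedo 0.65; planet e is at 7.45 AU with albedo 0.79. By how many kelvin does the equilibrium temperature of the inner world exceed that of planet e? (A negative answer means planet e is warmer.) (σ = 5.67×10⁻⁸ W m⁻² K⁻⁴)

ΔT ≈ 19.9 K

T_eq = [S₀(1−A)/(4σd²)]^(1/4), so T ∝ (1−A)^(1/4) / √d.
T₁ = [1360×0.35/(4×5.67×10⁻⁸×5.80²)]^(1/4) = 88.87 K.
T₂ = [1360×0.21/(4×5.67×10⁻⁸×7.45²)]^(1/4) = 69.02 K.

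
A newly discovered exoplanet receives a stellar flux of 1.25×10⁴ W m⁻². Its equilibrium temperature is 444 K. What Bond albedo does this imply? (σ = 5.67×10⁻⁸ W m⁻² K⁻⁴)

From T_eq⁴ = S(1−A)/(4σ): 1−A = 4σT_eq⁴/S.
1−A = 4 × 5.67×10⁻⁸ × (444)⁴ / 1.25×10⁴ = 0.705.

A ≈ 0.29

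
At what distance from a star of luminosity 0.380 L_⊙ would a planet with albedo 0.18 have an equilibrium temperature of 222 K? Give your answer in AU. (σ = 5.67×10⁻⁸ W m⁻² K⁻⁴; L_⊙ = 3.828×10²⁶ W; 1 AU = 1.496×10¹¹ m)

d ≈ 0.877 AU

L = 0.380 × 3.828×10²⁶ = 1.45×10²⁶ W.
From T_eq⁴ = L(1−A)/(16πσd²): d = √[L(1−A)/(16πσT_eq⁴)].
d = √[1.45×10²⁶ × 0.82 / (16π × 5.67×10⁻⁸ × (222)⁴)] = 1.31×10¹¹ m = 0.877 AU.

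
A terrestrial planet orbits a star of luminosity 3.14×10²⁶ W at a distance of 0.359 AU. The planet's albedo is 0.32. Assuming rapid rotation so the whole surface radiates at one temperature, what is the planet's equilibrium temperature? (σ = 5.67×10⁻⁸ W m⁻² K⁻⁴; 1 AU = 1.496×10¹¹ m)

d = 0.359 AU = 5.37×10¹⁰ m.
Flux: S = L/(4πd²) = 3.14×10²⁶/(4π×(5.37×10¹⁰)²) = 8660 W m⁻².
Energy balance: absorbed = emitted ⇒ πR²·S(1−A) = 4πR²·σT_eq⁴, so T_eq⁴ = S(1−A)/(4σ).
T_eq = [8660 × 0.68 / (4 × 5.67×10⁻⁸)]^(1/4) = (2.60×10¹⁰)^(1/4) = 401 K.

T_eq ≈ 401 K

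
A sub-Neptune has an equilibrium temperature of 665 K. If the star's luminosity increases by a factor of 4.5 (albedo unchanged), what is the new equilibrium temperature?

T_eq ∝ L^(1/4) · d^(−1/2).
T′ = 665 × 4.5^(1/4) = 969 K.

T_eq ≈ 969 K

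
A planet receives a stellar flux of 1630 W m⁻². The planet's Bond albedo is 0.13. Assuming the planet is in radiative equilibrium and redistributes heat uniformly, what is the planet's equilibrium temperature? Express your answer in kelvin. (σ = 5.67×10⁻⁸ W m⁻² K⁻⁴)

Energy balance: absorbed = emitted ⇒ πR²·S(1−A) = 4πR²·σT_eq⁴, so T_eq⁴ = S(1−A)/(4σ).
T_eq = [1630 × 0.87 / (4 × 5.67×10⁻⁸)]^(1/4) = (6.25×10⁹)^(1/4) = 281 K.

T_eq ≈ 281 K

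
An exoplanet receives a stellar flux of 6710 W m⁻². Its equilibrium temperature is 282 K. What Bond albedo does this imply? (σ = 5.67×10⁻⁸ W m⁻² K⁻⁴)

From T_eq⁴ = S(1−A)/(4σ): 1−A = 4σT_eq⁴/S.
1−A = 4 × 5.67×10⁻⁸ × (282)⁴ / 6710 = 0.214.

A ≈ 0.79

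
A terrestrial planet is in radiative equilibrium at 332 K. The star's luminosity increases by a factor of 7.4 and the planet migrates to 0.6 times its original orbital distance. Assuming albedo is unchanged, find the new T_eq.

T_eq ≈ 707 K

T_eq ∝ L^(1/4) · d^(−1/2).
T′ = 332 × 7.4^(1/4) / 0.6^(1/2) = 707 K.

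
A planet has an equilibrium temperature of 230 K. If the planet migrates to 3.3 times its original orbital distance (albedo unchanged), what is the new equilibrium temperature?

T_eq ∝ L^(1/4) · d^(−1/2).
T′ = 230 / 3.3^(1/2) = 127 K.

T_eq ≈ 127 K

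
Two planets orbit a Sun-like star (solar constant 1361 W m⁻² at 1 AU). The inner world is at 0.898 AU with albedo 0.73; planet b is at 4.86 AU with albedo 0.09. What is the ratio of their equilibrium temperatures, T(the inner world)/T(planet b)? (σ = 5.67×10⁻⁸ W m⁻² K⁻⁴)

T_eq = [S₀(1−A)/(4σd²)]^(1/4), so T ∝ (1−A)^(1/4) / √d.
T₁ = [1361×0.27/(4×5.67×10⁻⁸×0.898²)]^(1/4) = 211.72 K.
T₂ = [1361×0.91/(4×5.67×10⁻⁸×4.86²)]^(1/4) = 123.31 K.

T₁/T₂ ≈ 1.717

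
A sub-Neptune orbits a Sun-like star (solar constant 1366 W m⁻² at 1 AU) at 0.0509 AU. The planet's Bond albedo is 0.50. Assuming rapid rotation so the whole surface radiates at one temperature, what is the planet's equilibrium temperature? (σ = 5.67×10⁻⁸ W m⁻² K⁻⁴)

T_eq ≈ 1040 K

Flux at 0.0509 AU: S = 1366/0.0509² = 5.27×10⁵ W m⁻².
Energy balance: absorbed = emitted ⇒ πR²·S(1−A) = 4πR²·σT_eq⁴, so T_eq⁴ = S(1−A)/(4σ).
T_eq = [5.27×10⁵ × 0.50 / (4 × 5.67×10⁻⁸)]^(1/4) = (1.16×10¹²)^(1/4) = 1040 K.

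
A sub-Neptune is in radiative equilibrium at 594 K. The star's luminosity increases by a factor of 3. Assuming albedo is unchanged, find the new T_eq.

T_eq ≈ 782 K

T_eq ∝ L^(1/4) · d^(−1/2).
T′ = 594 × 3^(1/4) = 782 K.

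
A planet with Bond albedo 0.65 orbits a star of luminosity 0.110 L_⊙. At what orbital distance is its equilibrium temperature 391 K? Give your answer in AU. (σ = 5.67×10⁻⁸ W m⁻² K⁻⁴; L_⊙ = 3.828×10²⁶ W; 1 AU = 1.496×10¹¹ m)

L = 0.110 × 3.828×10²⁶ = 4.21×10²⁵ W.
From T_eq⁴ = L(1−A)/(16πσd²): d = √[L(1−A)/(16πσT_eq⁴)].
d = √[4.21×10²⁵ × 0.35 / (16π × 5.67×10⁻⁸ × (391)⁴)] = 1.49×10¹⁰ m = 0.0994 AU.

d ≈ 0.0994 AU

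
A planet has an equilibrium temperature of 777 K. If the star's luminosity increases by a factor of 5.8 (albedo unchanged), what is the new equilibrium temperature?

T_eq ≈ 1210 K

T_eq ∝ L^(1/4) · d^(−1/2).
T′ = 777 × 5.8^(1/4) = 1210 K.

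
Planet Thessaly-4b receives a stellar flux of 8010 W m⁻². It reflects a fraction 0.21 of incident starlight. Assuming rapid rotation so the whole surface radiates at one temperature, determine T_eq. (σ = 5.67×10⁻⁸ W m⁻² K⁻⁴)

Energy balance: absorbed = emitted ⇒ πR²·S(1−A) = 4πR²·σT_eq⁴, so T_eq⁴ = S(1−A)/(4σ).
T_eq = [8010 × 0.79 / (4 × 5.67×10⁻⁸)]^(1/4) = (2.79×10¹⁰)^(1/4) = 409 K.

T_eq ≈ 409 K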